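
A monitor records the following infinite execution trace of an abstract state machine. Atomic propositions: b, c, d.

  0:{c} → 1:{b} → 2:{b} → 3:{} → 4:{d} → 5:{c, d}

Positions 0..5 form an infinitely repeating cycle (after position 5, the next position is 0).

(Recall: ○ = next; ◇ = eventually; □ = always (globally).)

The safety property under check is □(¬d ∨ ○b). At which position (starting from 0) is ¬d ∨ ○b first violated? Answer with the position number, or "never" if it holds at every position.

4

Check ¬d ∨ ○b at each position in order: 0 ✓, 1 ✓, 2 ✓, 3 ✓.
At position 4 the labels are {d} and the next position 5 has {c, d}, so ¬d ∨ ○b is false there. This is the first violation.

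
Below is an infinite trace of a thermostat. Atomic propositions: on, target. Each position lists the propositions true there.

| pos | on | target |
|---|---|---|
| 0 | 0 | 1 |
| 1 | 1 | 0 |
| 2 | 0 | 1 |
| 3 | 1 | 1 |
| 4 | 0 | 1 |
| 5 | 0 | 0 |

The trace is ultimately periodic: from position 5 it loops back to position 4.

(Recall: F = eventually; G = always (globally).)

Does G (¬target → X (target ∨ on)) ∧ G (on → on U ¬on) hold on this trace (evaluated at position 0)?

Holds

¬target → X (target ∨ on) holds at every position 0..5, and those are all positions ever visited, so G (¬target → X (target ∨ on)) holds.
Positions where ¬target holds: 1, 5.
Check X (target ∨ on) at each: 1→ok, 5→ok.
on → on U ¬on holds at every position 0..5, and those are all positions ever visited, so G (on → on U ¬on) holds.
Positions where on holds: 1, 3.
Check on U ¬on at each: 1→ok, 3→ok.
At position 0: G (¬target → X (target ∨ on)) is true; G (on → on U ¬on) is true; so G (¬target → X (target ∨ on)) ∧ G (on → on U ¬on) is true.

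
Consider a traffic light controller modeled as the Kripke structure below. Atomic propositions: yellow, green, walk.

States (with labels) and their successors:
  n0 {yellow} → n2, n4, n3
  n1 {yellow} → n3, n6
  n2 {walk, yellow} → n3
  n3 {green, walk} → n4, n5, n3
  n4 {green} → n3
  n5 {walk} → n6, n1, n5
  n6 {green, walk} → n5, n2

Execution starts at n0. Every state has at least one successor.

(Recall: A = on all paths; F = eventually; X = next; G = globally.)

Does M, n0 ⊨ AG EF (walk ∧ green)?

States satisfying EF (walk ∧ green): {n0, n1, n2, n3, n4, n5, n6}.
States satisfying AG EF (walk ∧ green): {n0, n1, n2, n3, n4, n5, n6}.
Every state reachable from n0 satisfies EF (walk ∧ green).
n0 ∈ Sat(AG EF (walk ∧ green)).

Satisfied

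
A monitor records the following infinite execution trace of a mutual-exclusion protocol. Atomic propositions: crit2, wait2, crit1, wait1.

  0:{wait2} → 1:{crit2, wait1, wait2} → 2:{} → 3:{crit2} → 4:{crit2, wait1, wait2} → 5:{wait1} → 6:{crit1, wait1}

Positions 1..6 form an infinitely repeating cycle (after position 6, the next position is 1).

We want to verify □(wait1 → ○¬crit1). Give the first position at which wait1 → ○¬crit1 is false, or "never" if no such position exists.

Check wait1 → ○¬crit1 at each position in order: 0 ✓, 1 ✓, 2 ✓, 3 ✓, 4 ✓.
At position 5 the labels are {wait1} and the next position 6 has {crit1, wait1}, so wait1 → ○¬crit1 is false there. This is the first violation.

5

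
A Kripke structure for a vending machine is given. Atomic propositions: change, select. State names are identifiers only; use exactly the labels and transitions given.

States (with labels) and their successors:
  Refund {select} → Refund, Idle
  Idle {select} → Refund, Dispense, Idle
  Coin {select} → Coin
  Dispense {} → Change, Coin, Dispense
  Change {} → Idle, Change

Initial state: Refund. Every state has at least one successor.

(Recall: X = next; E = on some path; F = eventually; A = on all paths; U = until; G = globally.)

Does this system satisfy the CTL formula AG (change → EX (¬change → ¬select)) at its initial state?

States satisfying change → EX (¬change → ¬select): {Refund, Idle, Coin, Dispense, Change}.
States satisfying AG (change → EX (¬change → ¬select)): {Refund, Idle, Coin, Dispense, Change}.
Every state reachable from Refund satisfies change → EX (¬change → ¬select).
Refund ∈ Sat(AG (change → EX (¬change → ¬select))).

Satisfied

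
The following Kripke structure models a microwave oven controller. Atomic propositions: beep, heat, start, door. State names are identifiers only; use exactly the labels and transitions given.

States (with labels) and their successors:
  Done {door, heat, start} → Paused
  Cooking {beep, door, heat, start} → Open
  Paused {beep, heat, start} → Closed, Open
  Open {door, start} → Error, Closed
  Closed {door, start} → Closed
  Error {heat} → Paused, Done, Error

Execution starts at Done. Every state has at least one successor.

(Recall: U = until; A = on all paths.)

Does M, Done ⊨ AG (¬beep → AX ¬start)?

No

States satisfying ¬beep → AX ¬start: {Cooking, Paused}.
States satisfying AG (¬beep → AX ¬start): ∅.
Closed is reachable from Done and violates ¬beep → AX ¬start, so AG fails at Done.
Done ∉ Sat(AG (¬beep → AX ¬start)).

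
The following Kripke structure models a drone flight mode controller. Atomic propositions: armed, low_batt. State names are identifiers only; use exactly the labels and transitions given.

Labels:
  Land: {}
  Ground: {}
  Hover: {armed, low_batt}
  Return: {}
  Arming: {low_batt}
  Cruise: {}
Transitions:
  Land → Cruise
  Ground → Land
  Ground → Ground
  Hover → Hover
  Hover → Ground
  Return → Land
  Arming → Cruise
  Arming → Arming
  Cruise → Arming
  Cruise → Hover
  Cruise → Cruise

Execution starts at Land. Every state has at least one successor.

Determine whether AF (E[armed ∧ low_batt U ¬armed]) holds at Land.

States satisfying E[armed ∧ low_batt U ¬armed]: {Land, Ground, Hover, Return, Arming, Cruise}.
States satisfying AF (E[armed ∧ low_batt U ¬armed]): {Land, Ground, Hover, Return, Arming, Cruise}.
Land ∈ Sat(AF (E[armed ∧ low_batt U ¬armed])).

Yes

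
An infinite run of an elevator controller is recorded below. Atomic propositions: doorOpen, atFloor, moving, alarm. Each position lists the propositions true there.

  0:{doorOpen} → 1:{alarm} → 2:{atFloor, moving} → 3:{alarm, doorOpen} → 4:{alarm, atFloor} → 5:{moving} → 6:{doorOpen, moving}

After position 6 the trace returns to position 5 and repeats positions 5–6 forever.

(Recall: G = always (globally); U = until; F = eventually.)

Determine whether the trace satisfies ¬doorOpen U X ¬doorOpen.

Yes

Walking from position 0: X ¬doorOpen first holds at position 0, and ¬doorOpen holds at every earlier position along the way, so ¬doorOpen U X ¬doorOpen holds.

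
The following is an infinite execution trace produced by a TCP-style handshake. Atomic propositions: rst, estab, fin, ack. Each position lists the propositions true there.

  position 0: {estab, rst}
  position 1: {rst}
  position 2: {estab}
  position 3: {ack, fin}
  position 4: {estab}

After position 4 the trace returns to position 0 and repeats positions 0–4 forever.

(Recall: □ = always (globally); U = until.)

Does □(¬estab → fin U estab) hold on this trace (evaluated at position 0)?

Does not hold

¬estab → fin U estab must hold at every position from 0 onward. It fails at position 1, so □(¬estab → fin U estab) is false.
Positions where ¬estab holds: 1, 3.
Check fin U estab at each: 1→fails, 3→ok.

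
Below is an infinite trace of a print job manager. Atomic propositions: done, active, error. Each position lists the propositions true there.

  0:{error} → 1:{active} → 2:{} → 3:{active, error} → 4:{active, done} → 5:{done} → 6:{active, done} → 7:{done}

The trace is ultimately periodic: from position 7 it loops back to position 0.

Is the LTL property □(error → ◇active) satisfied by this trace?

Satisfied

error → ◇active holds at every position 0..7, and those are all positions ever visited, so □(error → ◇active) holds.
Positions where error holds: 0, 3.
Check ◇active at each: 0→ok, 3→ok.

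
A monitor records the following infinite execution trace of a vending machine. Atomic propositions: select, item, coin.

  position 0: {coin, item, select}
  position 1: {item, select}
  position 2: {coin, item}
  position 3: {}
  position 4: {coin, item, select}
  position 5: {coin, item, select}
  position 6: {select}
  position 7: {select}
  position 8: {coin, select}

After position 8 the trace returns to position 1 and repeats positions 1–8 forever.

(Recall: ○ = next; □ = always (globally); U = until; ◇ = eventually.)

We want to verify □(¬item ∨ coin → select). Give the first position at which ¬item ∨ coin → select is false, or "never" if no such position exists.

Check ¬item ∨ coin → select at each position in order: 0 ✓, 1 ✓.
At position 2 the labels are {coin, item}, so ¬item ∨ coin → select is false there. This is the first violation.

2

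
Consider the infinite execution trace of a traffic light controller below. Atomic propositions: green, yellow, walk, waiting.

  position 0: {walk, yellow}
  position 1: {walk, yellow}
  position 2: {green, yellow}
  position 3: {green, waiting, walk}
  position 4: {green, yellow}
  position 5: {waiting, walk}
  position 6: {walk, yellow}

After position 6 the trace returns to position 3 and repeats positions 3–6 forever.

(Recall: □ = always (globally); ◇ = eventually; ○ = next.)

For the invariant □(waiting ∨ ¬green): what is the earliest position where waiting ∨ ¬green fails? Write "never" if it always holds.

2

Check waiting ∨ ¬green at each position in order: 0 ✓, 1 ✓.
At position 2 the labels are {green, yellow}, so waiting ∨ ¬green is false there. This is the first violation.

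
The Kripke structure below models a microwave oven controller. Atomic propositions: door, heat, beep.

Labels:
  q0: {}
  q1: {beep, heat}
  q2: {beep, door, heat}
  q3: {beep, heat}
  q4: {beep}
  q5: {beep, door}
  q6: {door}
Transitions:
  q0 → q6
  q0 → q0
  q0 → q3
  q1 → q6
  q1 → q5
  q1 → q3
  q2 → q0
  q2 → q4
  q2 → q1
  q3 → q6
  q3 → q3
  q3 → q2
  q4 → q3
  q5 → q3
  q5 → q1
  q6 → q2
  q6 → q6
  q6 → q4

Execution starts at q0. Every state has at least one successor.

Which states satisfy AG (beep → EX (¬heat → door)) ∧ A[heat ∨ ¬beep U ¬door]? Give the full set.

{q0, q1, q2, q3, q4}

States satisfying beep → EX (¬heat → door): {q0, q1, q2, q3, q4, q5, q6}.
States satisfying AG (beep → EX (¬heat → door)): {q0, q1, q2, q3, q4, q5, q6}.
States satisfying heat ∨ ¬beep: {q0, q1, q2, q3, q6}.
States satisfying ¬door: {q0, q1, q3, q4}.
States satisfying A[heat ∨ ¬beep U ¬door]: {q0, q1, q2, q3, q4}.
States satisfying AG (beep → EX (¬heat → door)) ∧ A[heat ∨ ¬beep U ¬door]: {q0, q1, q2, q3, q4}.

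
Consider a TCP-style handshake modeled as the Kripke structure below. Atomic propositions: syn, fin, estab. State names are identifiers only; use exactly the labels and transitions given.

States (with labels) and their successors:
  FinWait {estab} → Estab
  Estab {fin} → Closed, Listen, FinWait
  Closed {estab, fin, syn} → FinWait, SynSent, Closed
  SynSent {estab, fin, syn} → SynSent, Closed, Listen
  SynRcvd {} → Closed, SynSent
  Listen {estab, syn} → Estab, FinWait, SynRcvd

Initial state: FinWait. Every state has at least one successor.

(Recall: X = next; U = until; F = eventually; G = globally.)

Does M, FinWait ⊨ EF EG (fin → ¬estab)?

States satisfying EG (fin → ¬estab): {FinWait, Estab, Listen}.
States satisfying EF EG (fin → ¬estab): {FinWait, Estab, Closed, SynSent, SynRcvd, Listen}.
Some path from FinWait reaches a state where EG (fin → ¬estab) holds.
FinWait ∈ Sat(EF EG (fin → ¬estab)).

Holds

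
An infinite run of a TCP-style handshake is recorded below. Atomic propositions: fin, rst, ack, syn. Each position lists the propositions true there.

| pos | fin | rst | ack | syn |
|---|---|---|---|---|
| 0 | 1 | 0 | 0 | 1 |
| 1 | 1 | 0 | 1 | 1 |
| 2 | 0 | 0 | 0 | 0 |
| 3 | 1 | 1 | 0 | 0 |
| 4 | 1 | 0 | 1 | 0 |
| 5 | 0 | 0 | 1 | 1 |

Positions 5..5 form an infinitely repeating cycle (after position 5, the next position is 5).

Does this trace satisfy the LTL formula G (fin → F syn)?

fin → F syn holds at every position 0..5, and those are all positions ever visited, so G (fin → F syn) holds.
Positions where fin holds: 0, 1, 3, 4.
Check F syn at each: 0→ok, 1→ok, 3→ok, 4→ok.

Holds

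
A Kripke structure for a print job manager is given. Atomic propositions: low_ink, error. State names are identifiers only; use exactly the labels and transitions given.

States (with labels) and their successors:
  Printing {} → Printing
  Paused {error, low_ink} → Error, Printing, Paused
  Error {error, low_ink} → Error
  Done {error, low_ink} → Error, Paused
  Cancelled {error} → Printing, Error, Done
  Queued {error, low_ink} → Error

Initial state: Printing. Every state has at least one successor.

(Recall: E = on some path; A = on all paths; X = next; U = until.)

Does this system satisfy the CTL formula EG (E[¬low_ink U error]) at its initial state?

States satisfying E[¬low_ink U error]: {Paused, Error, Done, Cancelled, Queued}.
States satisfying EG (E[¬low_ink U error]): {Paused, Error, Done, Cancelled, Queued}.
No suitable path/successor from Printing witnesses the formula.
Printing ∉ Sat(EG (E[¬low_ink U error])).

Violated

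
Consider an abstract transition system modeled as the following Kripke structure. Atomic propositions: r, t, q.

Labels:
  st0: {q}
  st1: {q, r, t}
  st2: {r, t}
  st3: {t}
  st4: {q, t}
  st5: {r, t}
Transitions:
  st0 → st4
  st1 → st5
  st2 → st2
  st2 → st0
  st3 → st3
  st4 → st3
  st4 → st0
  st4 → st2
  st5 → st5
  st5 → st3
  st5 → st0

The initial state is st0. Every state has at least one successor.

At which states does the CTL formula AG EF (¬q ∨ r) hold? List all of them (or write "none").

{st0, st1, st2, st3, st4, st5}

States satisfying EF (¬q ∨ r): {st0, st1, st2, st3, st4, st5}.
States satisfying AG EF (¬q ∨ r): {st0, st1, st2, st3, st4, st5}.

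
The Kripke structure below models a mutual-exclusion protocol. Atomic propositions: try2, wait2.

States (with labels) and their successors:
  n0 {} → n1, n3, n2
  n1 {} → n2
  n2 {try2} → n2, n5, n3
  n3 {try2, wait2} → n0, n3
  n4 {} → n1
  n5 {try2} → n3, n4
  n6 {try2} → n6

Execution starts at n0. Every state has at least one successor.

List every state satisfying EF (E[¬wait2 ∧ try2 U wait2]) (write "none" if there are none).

States satisfying E[¬wait2 ∧ try2 U wait2]: {n2, n3, n5}.
States satisfying EF (E[¬wait2 ∧ try2 U wait2]): {n0, n1, n2, n3, n4, n5}.

{n0, n1, n2, n3, n4, n5}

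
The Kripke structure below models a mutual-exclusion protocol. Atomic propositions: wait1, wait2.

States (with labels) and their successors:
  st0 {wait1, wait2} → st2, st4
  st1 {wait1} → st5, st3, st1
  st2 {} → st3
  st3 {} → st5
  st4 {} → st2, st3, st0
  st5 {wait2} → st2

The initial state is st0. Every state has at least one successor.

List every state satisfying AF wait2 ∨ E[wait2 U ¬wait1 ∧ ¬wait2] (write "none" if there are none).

States satisfying wait2: {st0, st5}.
States satisfying AF wait2: {st0, st2, st3, st4, st5}.
States satisfying ¬wait1 ∧ ¬wait2: {st2, st3, st4}.
States satisfying E[wait2 U ¬wait1 ∧ ¬wait2]: {st0, st2, st3, st4, st5}.
States satisfying AF wait2 ∨ E[wait2 U ¬wait1 ∧ ¬wait2]: {st0, st2, st3, st4, st5}.

{st0, st2, st3, st4, st5}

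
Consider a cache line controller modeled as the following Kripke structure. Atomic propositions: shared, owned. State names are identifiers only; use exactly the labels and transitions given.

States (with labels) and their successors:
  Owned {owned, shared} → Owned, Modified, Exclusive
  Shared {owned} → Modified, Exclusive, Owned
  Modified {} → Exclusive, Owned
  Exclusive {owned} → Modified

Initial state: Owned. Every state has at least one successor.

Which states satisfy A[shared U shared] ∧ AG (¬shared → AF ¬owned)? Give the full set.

States satisfying shared: {Owned}.
States satisfying A[shared U shared]: {Owned}.
States satisfying ¬shared → AF ¬owned: {Owned, Modified, Exclusive}.
States satisfying AG (¬shared → AF ¬owned): {Owned, Modified, Exclusive}.
States satisfying A[shared U shared] ∧ AG (¬shared → AF ¬owned): {Owned}.

{Owned}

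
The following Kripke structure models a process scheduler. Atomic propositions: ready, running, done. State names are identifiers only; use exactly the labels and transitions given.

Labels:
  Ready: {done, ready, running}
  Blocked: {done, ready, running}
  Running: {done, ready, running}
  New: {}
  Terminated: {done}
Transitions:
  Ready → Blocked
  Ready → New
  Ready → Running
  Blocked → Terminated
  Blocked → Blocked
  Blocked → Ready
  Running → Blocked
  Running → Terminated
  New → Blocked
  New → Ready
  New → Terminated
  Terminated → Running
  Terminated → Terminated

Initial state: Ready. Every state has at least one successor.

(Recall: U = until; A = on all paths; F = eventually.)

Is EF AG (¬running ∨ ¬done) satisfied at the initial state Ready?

States satisfying AG (¬running ∨ ¬done): ∅.
States satisfying EF AG (¬running ∨ ¬done): ∅.
No suitable path/successor from Ready witnesses the formula.
Ready ∉ Sat(EF AG (¬running ∨ ¬done)).

Does not hold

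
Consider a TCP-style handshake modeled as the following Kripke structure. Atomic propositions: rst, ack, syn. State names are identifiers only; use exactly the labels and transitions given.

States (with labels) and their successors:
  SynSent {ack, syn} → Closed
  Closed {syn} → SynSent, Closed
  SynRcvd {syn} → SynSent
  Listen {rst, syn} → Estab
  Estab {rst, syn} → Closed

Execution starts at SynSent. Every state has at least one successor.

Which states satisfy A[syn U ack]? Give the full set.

{SynSent, SynRcvd}

States satisfying syn: {SynSent, Closed, SynRcvd, Listen, Estab}.
States satisfying ack: {SynSent}.
States satisfying A[syn U ack]: {SynSent, SynRcvd}.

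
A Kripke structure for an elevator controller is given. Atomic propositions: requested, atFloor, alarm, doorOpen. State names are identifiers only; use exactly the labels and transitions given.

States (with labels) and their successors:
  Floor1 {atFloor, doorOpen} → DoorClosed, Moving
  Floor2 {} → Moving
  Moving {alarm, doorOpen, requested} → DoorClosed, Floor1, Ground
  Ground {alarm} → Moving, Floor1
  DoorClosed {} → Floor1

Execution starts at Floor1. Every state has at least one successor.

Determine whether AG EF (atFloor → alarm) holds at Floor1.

States satisfying EF (atFloor → alarm): {Floor1, Floor2, Moving, Ground, DoorClosed}.
States satisfying AG EF (atFloor → alarm): {Floor1, Floor2, Moving, Ground, DoorClosed}.
Every state reachable from Floor1 satisfies EF (atFloor → alarm).
Floor1 ∈ Sat(AG EF (atFloor → alarm)).

Holds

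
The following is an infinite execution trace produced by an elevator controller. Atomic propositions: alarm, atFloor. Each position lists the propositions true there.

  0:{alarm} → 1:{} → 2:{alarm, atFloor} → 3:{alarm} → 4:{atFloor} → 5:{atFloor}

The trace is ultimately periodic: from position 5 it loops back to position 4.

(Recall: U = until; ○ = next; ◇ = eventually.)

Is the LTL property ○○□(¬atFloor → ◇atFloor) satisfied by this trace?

The position after 0 is 1; ○□(¬atFloor → ◇atFloor) is true there.

Yes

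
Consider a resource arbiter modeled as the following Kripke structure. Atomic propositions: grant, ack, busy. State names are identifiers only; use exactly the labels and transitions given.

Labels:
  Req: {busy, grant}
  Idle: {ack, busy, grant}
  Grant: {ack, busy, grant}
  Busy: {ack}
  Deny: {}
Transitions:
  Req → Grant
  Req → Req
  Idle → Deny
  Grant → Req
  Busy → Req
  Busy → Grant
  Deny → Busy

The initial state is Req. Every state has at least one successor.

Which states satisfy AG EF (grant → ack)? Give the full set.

{Req, Idle, Grant, Busy, Deny}

States satisfying EF (grant → ack): {Req, Idle, Grant, Busy, Deny}.
States satisfying AG EF (grant → ack): {Req, Idle, Grant, Busy, Deny}.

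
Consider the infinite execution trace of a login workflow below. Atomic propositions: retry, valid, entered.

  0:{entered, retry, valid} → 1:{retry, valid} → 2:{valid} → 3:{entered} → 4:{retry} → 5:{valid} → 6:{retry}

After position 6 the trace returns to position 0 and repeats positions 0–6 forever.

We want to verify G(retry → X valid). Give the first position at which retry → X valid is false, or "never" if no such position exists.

retry → X valid holds at every position 0..6, and those are all the positions the trace ever visits, so the invariant G(retry → X valid) is never violated.

never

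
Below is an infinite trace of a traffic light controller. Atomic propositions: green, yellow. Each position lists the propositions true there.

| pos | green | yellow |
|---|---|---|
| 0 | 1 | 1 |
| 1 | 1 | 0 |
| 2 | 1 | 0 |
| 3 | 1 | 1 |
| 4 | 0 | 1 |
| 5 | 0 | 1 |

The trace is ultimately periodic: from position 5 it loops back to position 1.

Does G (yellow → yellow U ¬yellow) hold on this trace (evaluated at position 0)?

yellow → yellow U ¬yellow holds at every position 0..5, and those are all positions ever visited, so G (yellow → yellow U ¬yellow) holds.
Positions where yellow holds: 0, 3, 4, 5.
Check yellow U ¬yellow at each: 0→ok, 3→ok, 4→ok, 5→ok.

Yes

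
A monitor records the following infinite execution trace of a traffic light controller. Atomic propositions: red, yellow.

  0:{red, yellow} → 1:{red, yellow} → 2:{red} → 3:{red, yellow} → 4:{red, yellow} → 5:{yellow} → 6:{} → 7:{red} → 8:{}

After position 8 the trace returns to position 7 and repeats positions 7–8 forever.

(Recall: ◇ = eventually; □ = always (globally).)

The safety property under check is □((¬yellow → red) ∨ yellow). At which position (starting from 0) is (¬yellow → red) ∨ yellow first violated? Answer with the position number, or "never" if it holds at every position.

Check (¬yellow → red) ∨ yellow at each position in order: 0 ✓, 1 ✓, 2 ✓, 3 ✓, 4 ✓, 5 ✓.
At position 6 the labels are {}, so (¬yellow → red) ∨ yellow is false there. This is the first violation.

6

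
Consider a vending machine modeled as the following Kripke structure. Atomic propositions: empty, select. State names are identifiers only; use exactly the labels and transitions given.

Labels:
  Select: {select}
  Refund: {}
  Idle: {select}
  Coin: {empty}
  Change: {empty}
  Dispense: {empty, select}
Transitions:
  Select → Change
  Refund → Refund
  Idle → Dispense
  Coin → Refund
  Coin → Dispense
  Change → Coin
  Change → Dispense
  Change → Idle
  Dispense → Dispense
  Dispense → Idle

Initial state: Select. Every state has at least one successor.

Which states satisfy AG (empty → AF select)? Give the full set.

{Refund, Idle, Dispense}

States satisfying empty → AF select: {Select, Refund, Idle, Dispense}.
States satisfying AG (empty → AF select): {Refund, Idle, Dispense}.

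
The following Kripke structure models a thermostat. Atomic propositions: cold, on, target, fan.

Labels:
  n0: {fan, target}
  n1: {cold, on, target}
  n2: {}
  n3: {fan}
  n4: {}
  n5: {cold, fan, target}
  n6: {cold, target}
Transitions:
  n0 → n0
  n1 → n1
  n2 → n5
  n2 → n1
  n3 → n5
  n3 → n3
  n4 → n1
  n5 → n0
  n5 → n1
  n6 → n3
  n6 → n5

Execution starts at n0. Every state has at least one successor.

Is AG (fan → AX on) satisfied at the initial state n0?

No

States satisfying fan → AX on: {n1, n2, n4, n6}.
States satisfying AG (fan → AX on): {n1, n4}.
n0 is reachable from n0 and violates fan → AX on, so AG fails at n0.
n0 ∉ Sat(AG (fan → AX on)).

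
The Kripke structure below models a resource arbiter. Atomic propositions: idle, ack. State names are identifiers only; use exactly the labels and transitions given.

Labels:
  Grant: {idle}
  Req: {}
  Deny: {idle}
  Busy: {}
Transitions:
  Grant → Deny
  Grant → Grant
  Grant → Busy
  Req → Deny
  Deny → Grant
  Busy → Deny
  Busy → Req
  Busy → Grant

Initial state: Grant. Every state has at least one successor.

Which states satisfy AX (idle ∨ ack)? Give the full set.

{Req, Deny}

States satisfying idle ∨ ack: {Grant, Deny}.
States satisfying AX (idle ∨ ack): {Req, Deny}.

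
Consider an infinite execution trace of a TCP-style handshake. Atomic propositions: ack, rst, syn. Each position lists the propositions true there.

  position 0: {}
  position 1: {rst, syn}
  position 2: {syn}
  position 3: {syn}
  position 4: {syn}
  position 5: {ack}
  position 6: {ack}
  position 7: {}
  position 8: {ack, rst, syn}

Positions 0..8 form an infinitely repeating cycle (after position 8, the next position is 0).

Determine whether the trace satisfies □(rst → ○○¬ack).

rst → ○○¬ack holds at every position 0..8, and those are all positions ever visited, so □(rst → ○○¬ack) holds.
Positions where rst holds: 1, 8.
Check ○○¬ack at each: 1→ok, 8→ok.

Holds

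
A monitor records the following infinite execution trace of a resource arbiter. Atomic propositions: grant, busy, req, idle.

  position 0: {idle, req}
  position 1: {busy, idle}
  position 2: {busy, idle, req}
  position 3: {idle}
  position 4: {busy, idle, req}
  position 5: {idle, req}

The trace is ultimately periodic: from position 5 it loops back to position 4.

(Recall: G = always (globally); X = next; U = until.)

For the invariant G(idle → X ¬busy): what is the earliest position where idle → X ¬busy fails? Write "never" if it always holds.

0

At position 0 the labels are {idle, req} and the next position 1 has {busy, idle}, so idle → X ¬busy is false there. This is the first violation.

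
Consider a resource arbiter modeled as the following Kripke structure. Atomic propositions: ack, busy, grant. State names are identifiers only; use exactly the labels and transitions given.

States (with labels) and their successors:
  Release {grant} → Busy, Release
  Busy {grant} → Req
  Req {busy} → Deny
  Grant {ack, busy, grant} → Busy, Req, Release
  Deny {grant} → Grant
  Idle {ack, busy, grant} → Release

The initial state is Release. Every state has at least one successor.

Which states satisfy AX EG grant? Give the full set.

States satisfying EG grant: {Release, Grant, Deny, Idle}.
States satisfying AX EG grant: {Req, Deny, Idle}.

{Req, Deny, Idle}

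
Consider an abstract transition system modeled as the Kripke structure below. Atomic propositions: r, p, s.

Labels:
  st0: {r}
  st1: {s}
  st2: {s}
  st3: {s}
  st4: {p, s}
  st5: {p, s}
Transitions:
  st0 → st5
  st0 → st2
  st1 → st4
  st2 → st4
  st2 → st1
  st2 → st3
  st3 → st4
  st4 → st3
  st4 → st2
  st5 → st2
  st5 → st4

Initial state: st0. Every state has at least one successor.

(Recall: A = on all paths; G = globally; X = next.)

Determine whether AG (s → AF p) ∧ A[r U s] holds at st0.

Yes

States satisfying s → AF p: {st0, st1, st2, st3, st4, st5}.
States satisfying AG (s → AF p): {st0, st1, st2, st3, st4, st5}.
States satisfying r: {st0}.
States satisfying s: {st1, st2, st3, st4, st5}.
States satisfying A[r U s]: {st0, st1, st2, st3, st4, st5}.
States satisfying AG (s → AF p) ∧ A[r U s]: {st0, st1, st2, st3, st4, st5}.
st0 ∈ Sat(AG (s → AF p) ∧ A[r U s]).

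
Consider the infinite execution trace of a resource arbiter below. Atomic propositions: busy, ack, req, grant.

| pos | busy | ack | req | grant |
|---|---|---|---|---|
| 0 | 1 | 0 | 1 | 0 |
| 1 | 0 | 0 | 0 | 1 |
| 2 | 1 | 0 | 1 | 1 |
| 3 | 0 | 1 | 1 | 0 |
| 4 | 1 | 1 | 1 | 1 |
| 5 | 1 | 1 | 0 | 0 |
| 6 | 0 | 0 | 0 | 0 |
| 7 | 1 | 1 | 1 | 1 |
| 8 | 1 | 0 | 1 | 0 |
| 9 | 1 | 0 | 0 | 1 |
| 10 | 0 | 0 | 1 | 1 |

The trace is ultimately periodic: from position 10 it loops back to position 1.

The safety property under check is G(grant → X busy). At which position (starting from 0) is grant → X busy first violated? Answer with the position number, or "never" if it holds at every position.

2

Check grant → X busy at each position in order: 0 ✓, 1 ✓.
At position 2 the labels are {busy, grant, req} and the next position 3 has {ack, req}, so grant → X busy is false there. This is the first violation.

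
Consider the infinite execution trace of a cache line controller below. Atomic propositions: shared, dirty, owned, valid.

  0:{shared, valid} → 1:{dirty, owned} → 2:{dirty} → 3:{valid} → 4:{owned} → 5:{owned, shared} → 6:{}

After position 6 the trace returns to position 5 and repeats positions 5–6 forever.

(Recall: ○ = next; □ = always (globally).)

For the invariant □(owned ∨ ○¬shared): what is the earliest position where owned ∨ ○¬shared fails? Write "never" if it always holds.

Check owned ∨ ○¬shared at each position in order: 0 ✓, 1 ✓, 2 ✓, 3 ✓, 4 ✓, 5 ✓.
At position 6 the labels are {} and the next position 5 has {owned, shared}, so owned ∨ ○¬shared is false there. This is the first violation.

6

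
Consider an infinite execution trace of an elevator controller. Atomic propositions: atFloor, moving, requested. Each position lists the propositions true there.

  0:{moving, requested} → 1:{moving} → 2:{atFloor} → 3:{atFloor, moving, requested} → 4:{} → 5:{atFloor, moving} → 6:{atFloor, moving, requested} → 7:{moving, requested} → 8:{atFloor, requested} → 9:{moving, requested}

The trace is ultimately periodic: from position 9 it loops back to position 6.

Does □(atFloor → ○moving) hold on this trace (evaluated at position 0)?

atFloor → ○moving must hold at every position from 0 onward. It fails at position 3, so □(atFloor → ○moving) is false.
Positions where atFloor holds: 2, 3, 5, 6, 8.
Check ○moving at each: 2→ok, 3→fails, 5→ok, 6→ok, 8→ok.

Does not hold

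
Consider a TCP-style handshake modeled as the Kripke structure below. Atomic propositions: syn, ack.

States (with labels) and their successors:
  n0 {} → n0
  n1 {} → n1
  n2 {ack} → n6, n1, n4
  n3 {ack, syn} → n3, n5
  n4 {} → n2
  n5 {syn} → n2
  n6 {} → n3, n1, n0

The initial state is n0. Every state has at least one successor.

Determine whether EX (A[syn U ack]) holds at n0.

Does not hold

States satisfying A[syn U ack]: {n2, n3, n5}.
States satisfying EX (A[syn U ack]): {n3, n4, n5, n6}.
No suitable path/successor from n0 witnesses the formula.
n0 ∉ Sat(EX (A[syn U ack])).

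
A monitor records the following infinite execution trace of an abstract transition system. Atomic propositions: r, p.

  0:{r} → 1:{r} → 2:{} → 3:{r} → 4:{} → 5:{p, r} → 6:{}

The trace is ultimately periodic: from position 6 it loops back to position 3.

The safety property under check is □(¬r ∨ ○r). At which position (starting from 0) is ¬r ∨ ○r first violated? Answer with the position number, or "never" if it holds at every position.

Check ¬r ∨ ○r at each position in order: 0 ✓.
At position 1 the labels are {r} and the next position 2 has {}, so ¬r ∨ ○r is false there. This is the first violation.

1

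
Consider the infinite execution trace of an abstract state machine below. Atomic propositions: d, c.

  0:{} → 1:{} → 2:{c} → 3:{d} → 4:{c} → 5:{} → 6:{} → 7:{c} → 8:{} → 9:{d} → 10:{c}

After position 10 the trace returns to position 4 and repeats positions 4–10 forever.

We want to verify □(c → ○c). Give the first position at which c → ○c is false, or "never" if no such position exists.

Check c → ○c at each position in order: 0 ✓, 1 ✓.
At position 2 the labels are {c} and the next position 3 has {d}, so c → ○c is false there. This is the first violation.

2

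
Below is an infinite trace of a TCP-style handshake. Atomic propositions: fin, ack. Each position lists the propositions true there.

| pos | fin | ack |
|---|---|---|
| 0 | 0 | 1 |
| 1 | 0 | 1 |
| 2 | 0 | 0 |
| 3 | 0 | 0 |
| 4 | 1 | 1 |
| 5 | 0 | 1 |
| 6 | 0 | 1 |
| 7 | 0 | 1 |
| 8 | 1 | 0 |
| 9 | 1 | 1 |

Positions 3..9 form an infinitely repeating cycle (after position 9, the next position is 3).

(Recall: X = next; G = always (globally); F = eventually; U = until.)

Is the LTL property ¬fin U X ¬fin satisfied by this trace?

Satisfied

Walking from position 0: X ¬fin first holds at position 0, and ¬fin holds at every earlier position along the way, so ¬fin U X ¬fin holds.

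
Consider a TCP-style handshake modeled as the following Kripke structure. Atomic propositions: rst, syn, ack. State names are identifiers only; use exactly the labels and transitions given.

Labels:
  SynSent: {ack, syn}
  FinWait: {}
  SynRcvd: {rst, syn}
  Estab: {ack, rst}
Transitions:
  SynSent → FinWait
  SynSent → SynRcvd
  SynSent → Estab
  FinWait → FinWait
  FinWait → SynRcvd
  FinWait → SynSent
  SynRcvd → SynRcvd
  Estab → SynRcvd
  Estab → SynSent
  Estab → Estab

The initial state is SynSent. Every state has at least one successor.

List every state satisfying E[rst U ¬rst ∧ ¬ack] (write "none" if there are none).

{FinWait}

States satisfying rst: {SynRcvd, Estab}.
States satisfying ¬rst ∧ ¬ack: {FinWait}.
States satisfying E[rst U ¬rst ∧ ¬ack]: {FinWait}.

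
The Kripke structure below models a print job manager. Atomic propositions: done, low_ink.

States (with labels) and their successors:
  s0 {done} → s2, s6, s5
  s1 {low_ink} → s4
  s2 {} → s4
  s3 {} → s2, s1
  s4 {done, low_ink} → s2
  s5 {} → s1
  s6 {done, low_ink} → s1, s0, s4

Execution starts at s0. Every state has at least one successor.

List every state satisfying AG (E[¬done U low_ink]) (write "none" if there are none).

{s1, s2, s3, s4, s5}

States satisfying E[¬done U low_ink]: {s1, s2, s3, s4, s5, s6}.
States satisfying AG (E[¬done U low_ink]): {s1, s2, s3, s4, s5}.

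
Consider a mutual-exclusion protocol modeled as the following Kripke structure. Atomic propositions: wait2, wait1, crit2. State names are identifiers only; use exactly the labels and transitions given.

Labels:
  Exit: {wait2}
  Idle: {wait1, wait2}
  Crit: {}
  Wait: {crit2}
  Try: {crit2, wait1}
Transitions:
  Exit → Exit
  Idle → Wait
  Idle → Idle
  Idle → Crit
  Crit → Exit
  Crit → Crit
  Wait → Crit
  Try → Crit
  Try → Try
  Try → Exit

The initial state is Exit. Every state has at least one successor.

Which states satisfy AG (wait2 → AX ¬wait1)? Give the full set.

{Exit, Crit, Wait, Try}

States satisfying wait2 → AX ¬wait1: {Exit, Crit, Wait, Try}.
States satisfying AG (wait2 → AX ¬wait1): {Exit, Crit, Wait, Try}.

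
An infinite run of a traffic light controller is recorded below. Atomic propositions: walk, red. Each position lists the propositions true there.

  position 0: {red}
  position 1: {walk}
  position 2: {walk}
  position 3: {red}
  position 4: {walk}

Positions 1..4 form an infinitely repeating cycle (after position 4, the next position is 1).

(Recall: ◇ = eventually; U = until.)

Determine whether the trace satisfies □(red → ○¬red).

Holds

red → ○¬red holds at every position 0..4, and those are all positions ever visited, so □(red → ○¬red) holds.
Positions where red holds: 0, 3.
Check ○¬red at each: 0→ok, 3→ok.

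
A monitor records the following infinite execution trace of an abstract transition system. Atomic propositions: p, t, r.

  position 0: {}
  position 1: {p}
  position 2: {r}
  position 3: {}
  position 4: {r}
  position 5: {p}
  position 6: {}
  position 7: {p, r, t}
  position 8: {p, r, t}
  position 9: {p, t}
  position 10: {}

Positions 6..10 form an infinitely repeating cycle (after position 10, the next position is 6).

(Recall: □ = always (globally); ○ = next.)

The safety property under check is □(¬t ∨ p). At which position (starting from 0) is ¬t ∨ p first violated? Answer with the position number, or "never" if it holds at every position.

never

¬t ∨ p holds at every position 0..10, and those are all the positions the trace ever visits, so the invariant □(¬t ∨ p) is never violated.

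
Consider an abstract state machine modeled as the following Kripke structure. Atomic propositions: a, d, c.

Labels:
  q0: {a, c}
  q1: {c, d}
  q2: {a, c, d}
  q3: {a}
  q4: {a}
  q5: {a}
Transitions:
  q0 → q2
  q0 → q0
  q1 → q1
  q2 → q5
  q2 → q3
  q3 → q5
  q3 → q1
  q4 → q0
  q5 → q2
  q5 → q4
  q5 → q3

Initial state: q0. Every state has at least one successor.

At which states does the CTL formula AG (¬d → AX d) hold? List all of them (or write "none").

States satisfying ¬d → AX d: {q1, q2}.
States satisfying AG (¬d → AX d): {q1}.

{q1}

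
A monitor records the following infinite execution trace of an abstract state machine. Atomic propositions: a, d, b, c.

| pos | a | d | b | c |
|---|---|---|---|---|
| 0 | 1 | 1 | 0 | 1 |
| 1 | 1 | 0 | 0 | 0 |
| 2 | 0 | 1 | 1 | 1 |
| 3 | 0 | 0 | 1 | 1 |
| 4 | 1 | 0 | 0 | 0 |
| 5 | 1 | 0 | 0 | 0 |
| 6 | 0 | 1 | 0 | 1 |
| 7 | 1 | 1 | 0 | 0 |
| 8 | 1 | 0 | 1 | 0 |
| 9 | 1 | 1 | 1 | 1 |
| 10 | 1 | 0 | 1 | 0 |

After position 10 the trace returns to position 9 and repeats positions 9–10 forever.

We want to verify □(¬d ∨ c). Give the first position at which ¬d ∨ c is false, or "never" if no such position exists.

7

Check ¬d ∨ c at each position in order: 0 ✓, 1 ✓, 2 ✓, 3 ✓, 4 ✓, 5 ✓, 6 ✓.
At position 7 the labels are {a, d}, so ¬d ∨ c is false there. This is the first violation.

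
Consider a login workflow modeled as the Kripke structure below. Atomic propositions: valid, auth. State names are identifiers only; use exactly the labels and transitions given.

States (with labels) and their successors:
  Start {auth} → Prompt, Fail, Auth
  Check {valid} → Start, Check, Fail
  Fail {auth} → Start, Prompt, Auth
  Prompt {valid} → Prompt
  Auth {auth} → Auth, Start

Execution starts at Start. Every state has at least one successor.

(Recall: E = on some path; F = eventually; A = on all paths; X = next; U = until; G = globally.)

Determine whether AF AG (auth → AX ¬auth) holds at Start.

States satisfying AG (auth → AX ¬auth): {Prompt}.
States satisfying AF AG (auth → AX ¬auth): {Prompt}.
There is a path from Start along which AG (auth → AX ¬auth) never holds.
Start ∉ Sat(AF AG (auth → AX ¬auth)).

Does not hold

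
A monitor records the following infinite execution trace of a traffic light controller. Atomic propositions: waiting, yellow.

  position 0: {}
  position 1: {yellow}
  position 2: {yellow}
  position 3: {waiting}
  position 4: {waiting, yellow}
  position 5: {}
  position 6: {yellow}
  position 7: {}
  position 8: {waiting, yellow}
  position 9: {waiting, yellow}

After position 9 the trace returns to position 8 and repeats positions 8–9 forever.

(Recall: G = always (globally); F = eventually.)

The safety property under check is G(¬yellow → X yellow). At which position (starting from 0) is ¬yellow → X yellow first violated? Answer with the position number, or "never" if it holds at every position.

never

¬yellow → X yellow holds at every position 0..9, and those are all the positions the trace ever visits, so the invariant G(¬yellow → X yellow) is never violated.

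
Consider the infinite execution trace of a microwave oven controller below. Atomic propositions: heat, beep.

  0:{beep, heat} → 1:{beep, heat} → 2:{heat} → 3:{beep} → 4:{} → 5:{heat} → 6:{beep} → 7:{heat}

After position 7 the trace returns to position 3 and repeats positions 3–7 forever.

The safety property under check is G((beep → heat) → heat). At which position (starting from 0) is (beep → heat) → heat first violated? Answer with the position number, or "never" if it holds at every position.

4

Check (beep → heat) → heat at each position in order: 0 ✓, 1 ✓, 2 ✓, 3 ✓.
At position 4 the labels are {}, so (beep → heat) → heat is false there. This is the first violation.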